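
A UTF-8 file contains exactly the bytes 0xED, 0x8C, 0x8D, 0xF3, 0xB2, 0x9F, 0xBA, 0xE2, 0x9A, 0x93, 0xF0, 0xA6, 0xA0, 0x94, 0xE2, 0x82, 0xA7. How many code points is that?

Byte at offset 0: 0xED = 11101101 → 3-byte char (#1). Advance 3.
Byte at offset 3: 0xF3 = 11110011 → 4-byte char (#2). Advance 4.
Byte at offset 7: 0xE2 = 11100010 → 3-byte char (#3). Advance 3.
Byte at offset 10: 0xF0 = 11110000 → 4-byte char (#4). Advance 4.
Byte at offset 14: 0xE2 = 11100010 → 3-byte char (#5). Advance 3.
Reached end at offset 17 after 5 code points.

5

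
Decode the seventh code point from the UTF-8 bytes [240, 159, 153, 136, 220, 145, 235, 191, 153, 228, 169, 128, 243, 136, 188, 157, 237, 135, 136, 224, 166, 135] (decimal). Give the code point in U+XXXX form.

Offset 0: leading byte 0xF0 = 11110000 → 4-byte char #1 = F0 9F 99 88.
Offset 4: leading byte 0xDC = 11011100 → 2-byte char #2 = DC 91.
Offset 6: leading byte 0xEB = 11101011 → 3-byte char #3 = EB BF 99.
Offset 9: leading byte 0xE4 = 11100100 → 3-byte char #4 = E4 A9 80.
Offset 12: leading byte 0xF3 = 11110011 → 4-byte char #5 = F3 88 BC 9D.
Offset 16: leading byte 0xED = 11101101 → 3-byte char #6 = ED 87 88.
Offset 19: leading byte 0xE0 = 11100000 → 3-byte char #7 = E0 A6 87.
Leading byte 0xE0 = 11100000 matches 1110xxxx → 3-byte sequence.
Byte 1: 0xE0 = 11100000, payload 0000 (4 bits).
Byte 2: 0xA6 = 10100110 (10xxxxxx ✓), payload 100110.
Byte 3: 0x87 = 10000111 (10xxxxxx ✓), payload 000111.
Concatenate: 0000100110000111 = 0x987 (16 bits → U+0987).

U+0987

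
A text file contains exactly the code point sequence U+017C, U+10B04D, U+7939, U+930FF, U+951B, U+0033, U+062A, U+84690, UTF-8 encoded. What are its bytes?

C5 BC F4 8B 81 8D E7 A4 B9 F2 93 83 BF E9 94 9B 33 D8 AA F2 84 9A 90

U+017C: 2-byte form → C5 BC.
U+10B04D: 4-byte form → F4 8B 81 8D.
U+7939: 3-byte form → E7 A4 B9.
U+930FF: 4-byte form → F2 93 83 BF.
U+951B: 3-byte form → E9 94 9B.
U+0033: 1-byte form → 33.
U+062A: 2-byte form → D8 AA.
U+84690: 4-byte form → F2 84 9A 90.
Concatenated (23 bytes): C5 BC F4 8B 81 8D E7 A4 B9 F2 93 83 BF E9 94 9B 33 D8 AA F2 84 9A 90.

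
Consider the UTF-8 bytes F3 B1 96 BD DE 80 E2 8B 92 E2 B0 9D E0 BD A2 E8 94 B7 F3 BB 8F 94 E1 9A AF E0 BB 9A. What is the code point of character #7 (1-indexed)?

Offset 0: leading byte 0xF3 = 11110011 → 4-byte char #1 = F3 B1 96 BD.
Offset 4: leading byte 0xDE = 11011110 → 2-byte char #2 = DE 80.
Offset 6: leading byte 0xE2 = 11100010 → 3-byte char #3 = E2 8B 92.
Offset 9: leading byte 0xE2 = 11100010 → 3-byte char #4 = E2 B0 9D.
Offset 12: leading byte 0xE0 = 11100000 → 3-byte char #5 = E0 BD A2.
Offset 15: leading byte 0xE8 = 11101000 → 3-byte char #6 = E8 94 B7.
Offset 18: leading byte 0xF3 = 11110011 → 4-byte char #7 = F3 BB 8F 94.
Leading byte 0xF3 = 11110011 matches 11110xxx → 4-byte sequence.
Byte 1: 0xF3 = 11110011, payload 011 (3 bits).
Byte 2: 0xBB = 10111011 (10xxxxxx ✓), payload 111011.
Byte 3: 0x8F = 10001111 (10xxxxxx ✓), payload 001111.
Byte 4: 0x94 = 10010100 (10xxxxxx ✓), payload 010100.
Concatenate: 011111011001111010100 = 0xFB3D4 (21 bits → U+FB3D4).

U+FB3D4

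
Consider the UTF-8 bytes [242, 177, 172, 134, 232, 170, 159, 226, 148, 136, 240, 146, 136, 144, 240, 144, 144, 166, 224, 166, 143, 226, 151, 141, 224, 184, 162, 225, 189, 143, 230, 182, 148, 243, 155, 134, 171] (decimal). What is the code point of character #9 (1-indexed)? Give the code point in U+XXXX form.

U+1F4F

Offset 0: leading byte 0xF2 = 11110010 → 4-byte char #1 = F2 B1 AC 86.
Offset 4: leading byte 0xE8 = 11101000 → 3-byte char #2 = E8 AA 9F.
Offset 7: leading byte 0xE2 = 11100010 → 3-byte char #3 = E2 94 88.
Offset 10: leading byte 0xF0 = 11110000 → 4-byte char #4 = F0 92 88 90.
Offset 14: leading byte 0xF0 = 11110000 → 4-byte char #5 = F0 90 90 A6.
Offset 18: leading byte 0xE0 = 11100000 → 3-byte char #6 = E0 A6 8F.
Offset 21: leading byte 0xE2 = 11100010 → 3-byte char #7 = E2 97 8D.
Offset 24: leading byte 0xE0 = 11100000 → 3-byte char #8 = E0 B8 A2.
Offset 27: leading byte 0xE1 = 11100001 → 3-byte char #9 = E1 BD 8F.
Leading byte 0xE1 = 11100001 matches 1110xxxx → 3-byte sequence.
Byte 1: 0xE1 = 11100001, payload 0001 (4 bits).
Byte 2: 0xBD = 10111101 (10xxxxxx ✓), payload 111101.
Byte 3: 0x8F = 10001111 (10xxxxxx ✓), payload 001111.
Concatenate: 0001111101001111 = 0x1F4F (16 bits → U+1F4F).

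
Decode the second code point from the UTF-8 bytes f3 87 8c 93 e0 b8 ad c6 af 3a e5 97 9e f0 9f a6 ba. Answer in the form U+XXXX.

U+0E2D

Offset 0: leading byte 0xF3 = 11110011 → 4-byte char #1 = F3 87 8C 93.
Offset 4: leading byte 0xE0 = 11100000 → 3-byte char #2 = E0 B8 AD.
Leading byte 0xE0 = 11100000 matches 1110xxxx → 3-byte sequence.
Byte 1: 0xE0 = 11100000, payload 0000 (4 bits).
Byte 2: 0xB8 = 10111000 (10xxxxxx ✓), payload 111000.
Byte 3: 0xAD = 10101101 (10xxxxxx ✓), payload 101101.
Concatenate: 0000111000101101 = 0xE2D (16 bits → U+0E2D).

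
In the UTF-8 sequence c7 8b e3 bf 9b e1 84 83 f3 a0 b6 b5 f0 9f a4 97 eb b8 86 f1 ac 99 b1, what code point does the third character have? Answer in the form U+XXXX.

U+1103

Offset 0: leading byte 0xC7 = 11000111 → 2-byte char #1 = C7 8B.
Offset 2: leading byte 0xE3 = 11100011 → 3-byte char #2 = E3 BF 9B.
Offset 5: leading byte 0xE1 = 11100001 → 3-byte char #3 = E1 84 83.
Leading byte 0xE1 = 11100001 matches 1110xxxx → 3-byte sequence.
Byte 1: 0xE1 = 11100001, payload 0001 (4 bits).
Byte 2: 0x84 = 10000100 (10xxxxxx ✓), payload 000100.
Byte 3: 0x83 = 10000011 (10xxxxxx ✓), payload 000011.
Concatenate: 0001000100000011 = 0x1103 (16 bits → U+1103).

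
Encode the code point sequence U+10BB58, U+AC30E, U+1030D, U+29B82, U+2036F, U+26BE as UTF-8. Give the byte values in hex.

U+10BB58: 4-byte form → F4 8B AD 98.
U+AC30E: 4-byte form → F2 AC 8C 8E.
U+1030D: 4-byte form → F0 90 8C 8D.
U+29B82: 4-byte form → F0 A9 AE 82.
U+2036F: 4-byte form → F0 A0 8D AF.
U+26BE: 3-byte form → E2 9A BE.
Concatenated (23 bytes): F4 8B AD 98 F2 AC 8C 8E F0 90 8C 8D F0 A9 AE 82 F0 A0 8D AF E2 9A BE.

F4 8B AD 98 F2 AC 8C 8E F0 90 8C 8D F0 A9 AE 82 F0 A0 8D AF E2 9A BE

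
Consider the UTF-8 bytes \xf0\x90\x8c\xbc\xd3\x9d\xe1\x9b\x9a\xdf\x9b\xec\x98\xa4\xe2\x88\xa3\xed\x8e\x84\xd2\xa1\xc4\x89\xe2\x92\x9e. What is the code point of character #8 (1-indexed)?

U+04A1

Offset 0: leading byte 0xF0 = 11110000 → 4-byte char #1 = F0 90 8C BC.
Offset 4: leading byte 0xD3 = 11010011 → 2-byte char #2 = D3 9D.
Offset 6: leading byte 0xE1 = 11100001 → 3-byte char #3 = E1 9B 9A.
Offset 9: leading byte 0xDF = 11011111 → 2-byte char #4 = DF 9B.
Offset 11: leading byte 0xEC = 11101100 → 3-byte char #5 = EC 98 A4.
Offset 14: leading byte 0xE2 = 11100010 → 3-byte char #6 = E2 88 A3.
Offset 17: leading byte 0xED = 11101101 → 3-byte char #7 = ED 8E 84.
Offset 20: leading byte 0xD2 = 11010010 → 2-byte char #8 = D2 A1.
Leading byte 0xD2 = 11010010 matches 110xxxxx → 2-byte sequence.
Byte 1: 0xD2 = 11010010, payload 10010 (5 bits).
Byte 2: 0xA1 = 10100001 (10xxxxxx ✓), payload 100001.
Concatenate: 10010100001 = 0x4A1 (11 bits → U+04A1).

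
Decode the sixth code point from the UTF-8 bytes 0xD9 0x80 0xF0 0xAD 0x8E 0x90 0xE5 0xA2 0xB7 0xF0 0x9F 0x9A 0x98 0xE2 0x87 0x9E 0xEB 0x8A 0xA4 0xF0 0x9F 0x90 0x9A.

Offset 0: leading byte 0xD9 = 11011001 → 2-byte char #1 = D9 80.
Offset 2: leading byte 0xF0 = 11110000 → 4-byte char #2 = F0 AD 8E 90.
Offset 6: leading byte 0xE5 = 11100101 → 3-byte char #3 = E5 A2 B7.
Offset 9: leading byte 0xF0 = 11110000 → 4-byte char #4 = F0 9F 9A 98.
Offset 13: leading byte 0xE2 = 11100010 → 3-byte char #5 = E2 87 9E.
Offset 16: leading byte 0xEB = 11101011 → 3-byte char #6 = EB 8A A4.
Leading byte 0xEB = 11101011 matches 1110xxxx → 3-byte sequence.
Byte 1: 0xEB = 11101011, payload 1011 (4 bits).
Byte 2: 0x8A = 10001010 (10xxxxxx ✓), payload 001010.
Byte 3: 0xA4 = 10100100 (10xxxxxx ✓), payload 100100.
Concatenate: 1011001010100100 = 0xB2A4 (16 bits → U+B2A4).

U+B2A4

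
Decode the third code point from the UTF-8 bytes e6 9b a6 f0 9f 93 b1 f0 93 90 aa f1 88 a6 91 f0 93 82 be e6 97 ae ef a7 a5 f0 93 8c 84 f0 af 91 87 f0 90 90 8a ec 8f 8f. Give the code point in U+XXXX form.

U+1342A

Offset 0: leading byte 0xE6 = 11100110 → 3-byte char #1 = E6 9B A6.
Offset 3: leading byte 0xF0 = 11110000 → 4-byte char #2 = F0 9F 93 B1.
Offset 7: leading byte 0xF0 = 11110000 → 4-byte char #3 = F0 93 90 AA.
Leading byte 0xF0 = 11110000 matches 11110xxx → 4-byte sequence.
Byte 1: 0xF0 = 11110000, payload 000 (3 bits).
Byte 2: 0x93 = 10010011 (10xxxxxx ✓), payload 010011.
Byte 3: 0x90 = 10010000 (10xxxxxx ✓), payload 010000.
Byte 4: 0xAA = 10101010 (10xxxxxx ✓), payload 101010.
Concatenate: 000010011010000101010 = 0x1342A (21 bits → U+1342A).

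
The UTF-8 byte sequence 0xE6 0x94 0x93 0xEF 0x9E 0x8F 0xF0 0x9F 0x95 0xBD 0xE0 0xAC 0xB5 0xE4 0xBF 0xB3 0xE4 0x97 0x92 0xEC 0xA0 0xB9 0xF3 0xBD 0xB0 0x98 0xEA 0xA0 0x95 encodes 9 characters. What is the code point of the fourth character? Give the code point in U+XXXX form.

Offset 0: leading byte 0xE6 = 11100110 → 3-byte char #1 = E6 94 93.
Offset 3: leading byte 0xEF = 11101111 → 3-byte char #2 = EF 9E 8F.
Offset 6: leading byte 0xF0 = 11110000 → 4-byte char #3 = F0 9F 95 BD.
Offset 10: leading byte 0xE0 = 11100000 → 3-byte char #4 = E0 AC B5.
Leading byte 0xE0 = 11100000 matches 1110xxxx → 3-byte sequence.
Byte 1: 0xE0 = 11100000, payload 0000 (4 bits).
Byte 2: 0xAC = 10101100 (10xxxxxx ✓), payload 101100.
Byte 3: 0xB5 = 10110101 (10xxxxxx ✓), payload 110101.
Concatenate: 0000101100110101 = 0xB35 (16 bits → U+0B35).

U+0B35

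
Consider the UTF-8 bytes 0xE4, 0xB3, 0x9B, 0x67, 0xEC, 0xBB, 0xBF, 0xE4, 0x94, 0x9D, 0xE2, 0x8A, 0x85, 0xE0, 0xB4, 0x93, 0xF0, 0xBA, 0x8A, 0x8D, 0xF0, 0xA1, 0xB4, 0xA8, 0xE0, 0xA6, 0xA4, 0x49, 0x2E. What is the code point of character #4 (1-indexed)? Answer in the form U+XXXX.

Offset 0: leading byte 0xE4 = 11100100 → 3-byte char #1 = E4 B3 9B.
Offset 3: leading byte 0x67 = 01100111 → 1-byte char #2 = 67.
Offset 4: leading byte 0xEC = 11101100 → 3-byte char #3 = EC BB BF.
Offset 7: leading byte 0xE4 = 11100100 → 3-byte char #4 = E4 94 9D.
Leading byte 0xE4 = 11100100 matches 1110xxxx → 3-byte sequence.
Byte 1: 0xE4 = 11100100, payload 0100 (4 bits).
Byte 2: 0x94 = 10010100 (10xxxxxx ✓), payload 010100.
Byte 3: 0x9D = 10011101 (10xxxxxx ✓), payload 011101.
Concatenate: 0100010100011101 = 0x451D (16 bits → U+451D).

U+451D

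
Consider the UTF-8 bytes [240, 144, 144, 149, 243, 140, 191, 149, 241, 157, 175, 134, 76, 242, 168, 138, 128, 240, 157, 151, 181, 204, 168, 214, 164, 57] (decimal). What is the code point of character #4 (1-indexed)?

U+004C

Offset 0: leading byte 0xF0 = 11110000 → 4-byte char #1 = F0 90 90 95.
Offset 4: leading byte 0xF3 = 11110011 → 4-byte char #2 = F3 8C BF 95.
Offset 8: leading byte 0xF1 = 11110001 → 4-byte char #3 = F1 9D AF 86.
Offset 12: leading byte 0x4C = 01001100 → 1-byte char #4 = 4C.
Leading byte 0x4C = 01001100 matches 0xxxxxxx → 1-byte sequence.
Byte 1: 0x4C = 01001100, payload 1001100 (7 bits).
Concatenate: 1001100 = 0x4C (7 bits → U+004C).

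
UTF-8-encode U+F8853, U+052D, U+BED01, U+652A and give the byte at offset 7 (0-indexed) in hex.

U+F8853 → 4-byte form F3 B8 A1 93 at offsets 0–3.
U+052D → 2-byte form D4 AD at offsets 4–5.
U+BED01 → 4-byte form F2 BE B4 81 at offsets 6–9.
Offset 7 falls in char 3's range; it's byte 2 of F2 BE B4 81 = 0xBE.

0xBE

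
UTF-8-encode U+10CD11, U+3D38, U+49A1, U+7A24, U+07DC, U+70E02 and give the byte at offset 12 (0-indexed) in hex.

0xA4

U+10CD11 → 4-byte form F4 8C B4 91 at offsets 0–3.
U+3D38 → 3-byte form E3 B4 B8 at offsets 4–6.
U+49A1 → 3-byte form E4 A6 A1 at offsets 7–9.
U+7A24 → 3-byte form E7 A8 A4 at offsets 10–12.
Offset 12 falls in char 4's range; it's byte 3 of E7 A8 A4 = 0xA4.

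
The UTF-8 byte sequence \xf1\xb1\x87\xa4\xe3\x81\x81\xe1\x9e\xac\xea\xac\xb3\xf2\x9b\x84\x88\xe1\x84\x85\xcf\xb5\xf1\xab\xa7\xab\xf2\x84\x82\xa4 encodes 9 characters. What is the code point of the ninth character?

Offset 0: leading byte 0xF1 = 11110001 → 4-byte char #1 = F1 B1 87 A4.
Offset 4: leading byte 0xE3 = 11100011 → 3-byte char #2 = E3 81 81.
Offset 7: leading byte 0xE1 = 11100001 → 3-byte char #3 = E1 9E AC.
Offset 10: leading byte 0xEA = 11101010 → 3-byte char #4 = EA AC B3.
Offset 13: leading byte 0xF2 = 11110010 → 4-byte char #5 = F2 9B 84 88.
Offset 17: leading byte 0xE1 = 11100001 → 3-byte char #6 = E1 84 85.
Offset 20: leading byte 0xCF = 11001111 → 2-byte char #7 = CF B5.
Offset 22: leading byte 0xF1 = 11110001 → 4-byte char #8 = F1 AB A7 AB.
Offset 26: leading byte 0xF2 = 11110010 → 4-byte char #9 = F2 84 82 A4.
Leading byte 0xF2 = 11110010 matches 11110xxx → 4-byte sequence.
Byte 1: 0xF2 = 11110010, payload 010 (3 bits).
Byte 2: 0x84 = 10000100 (10xxxxxx ✓), payload 000100.
Byte 3: 0x82 = 10000010 (10xxxxxx ✓), payload 000010.
Byte 4: 0xA4 = 10100100 (10xxxxxx ✓), payload 100100.
Concatenate: 010000100000010100100 = 0x840A4 (21 bits → U+840A4).

U+840A4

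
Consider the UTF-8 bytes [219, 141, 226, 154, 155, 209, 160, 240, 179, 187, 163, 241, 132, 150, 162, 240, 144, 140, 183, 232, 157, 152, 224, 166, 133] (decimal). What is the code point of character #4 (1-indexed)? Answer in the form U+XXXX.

U+33EE3

Offset 0: leading byte 0xDB = 11011011 → 2-byte char #1 = DB 8D.
Offset 2: leading byte 0xE2 = 11100010 → 3-byte char #2 = E2 9A 9B.
Offset 5: leading byte 0xD1 = 11010001 → 2-byte char #3 = D1 A0.
Offset 7: leading byte 0xF0 = 11110000 → 4-byte char #4 = F0 B3 BB A3.
Leading byte 0xF0 = 11110000 matches 11110xxx → 4-byte sequence.
Byte 1: 0xF0 = 11110000, payload 000 (3 bits).
Byte 2: 0xB3 = 10110011 (10xxxxxx ✓), payload 110011.
Byte 3: 0xBB = 10111011 (10xxxxxx ✓), payload 111011.
Byte 4: 0xA3 = 10100011 (10xxxxxx ✓), payload 100011.
Concatenate: 000110011111011100011 = 0x33EE3 (21 bits → U+33EE3).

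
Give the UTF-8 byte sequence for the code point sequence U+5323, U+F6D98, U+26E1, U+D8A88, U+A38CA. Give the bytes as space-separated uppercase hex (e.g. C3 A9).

E5 8C A3 F3 B6 B6 98 E2 9B A1 F3 98 AA 88 F2 A3 A3 8A

U+5323: 3-byte form → E5 8C A3.
U+F6D98: 4-byte form → F3 B6 B6 98.
U+26E1: 3-byte form → E2 9B A1.
U+D8A88: 4-byte form → F3 98 AA 88.
U+A38CA: 4-byte form → F2 A3 A3 8A.
Concatenated (18 bytes): E5 8C A3 F3 B6 B6 98 E2 9B A1 F3 98 AA 88 F2 A3 A3 8A.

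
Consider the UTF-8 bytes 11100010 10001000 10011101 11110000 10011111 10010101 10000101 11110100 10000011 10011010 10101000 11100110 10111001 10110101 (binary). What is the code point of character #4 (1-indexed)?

Offset 0: leading byte 0xE2 = 11100010 → 3-byte char #1 = E2 88 9D.
Offset 3: leading byte 0xF0 = 11110000 → 4-byte char #2 = F0 9F 95 85.
Offset 7: leading byte 0xF4 = 11110100 → 4-byte char #3 = F4 83 9A A8.
Offset 11: leading byte 0xE6 = 11100110 → 3-byte char #4 = E6 B9 B5.
Leading byte 0xE6 = 11100110 matches 1110xxxx → 3-byte sequence.
Byte 1: 0xE6 = 11100110, payload 0110 (4 bits).
Byte 2: 0xB9 = 10111001 (10xxxxxx ✓), payload 111001.
Byte 3: 0xB5 = 10110101 (10xxxxxx ✓), payload 110101.
Concatenate: 0110111001110101 = 0x6E75 (16 bits → U+6E75).

U+6E75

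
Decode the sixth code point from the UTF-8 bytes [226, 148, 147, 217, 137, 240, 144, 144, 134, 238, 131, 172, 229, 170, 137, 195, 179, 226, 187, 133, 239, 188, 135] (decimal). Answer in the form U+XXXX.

U+00F3

Offset 0: leading byte 0xE2 = 11100010 → 3-byte char #1 = E2 94 93.
Offset 3: leading byte 0xD9 = 11011001 → 2-byte char #2 = D9 89.
Offset 5: leading byte 0xF0 = 11110000 → 4-byte char #3 = F0 90 90 86.
Offset 9: leading byte 0xEE = 11101110 → 3-byte char #4 = EE 83 AC.
Offset 12: leading byte 0xE5 = 11100101 → 3-byte char #5 = E5 AA 89.
Offset 15: leading byte 0xC3 = 11000011 → 2-byte char #6 = C3 B3.
Leading byte 0xC3 = 11000011 matches 110xxxxx → 2-byte sequence.
Byte 1: 0xC3 = 11000011, payload 00011 (5 bits).
Byte 2: 0xB3 = 10110011 (10xxxxxx ✓), payload 110011.
Concatenate: 00011110011 = 0xF3 (11 bits → U+00F3).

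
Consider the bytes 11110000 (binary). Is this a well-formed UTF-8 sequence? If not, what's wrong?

invalid (sequence truncated)

Leading byte 0xF0 = 11110000 → 4-byte form, but only 1 byte is present.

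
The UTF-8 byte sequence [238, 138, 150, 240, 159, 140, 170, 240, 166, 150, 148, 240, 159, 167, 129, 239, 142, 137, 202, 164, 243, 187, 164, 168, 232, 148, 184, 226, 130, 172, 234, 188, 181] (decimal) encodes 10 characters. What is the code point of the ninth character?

Offset 0: leading byte 0xEE = 11101110 → 3-byte char #1 = EE 8A 96.
Offset 3: leading byte 0xF0 = 11110000 → 4-byte char #2 = F0 9F 8C AA.
Offset 7: leading byte 0xF0 = 11110000 → 4-byte char #3 = F0 A6 96 94.
Offset 11: leading byte 0xF0 = 11110000 → 4-byte char #4 = F0 9F A7 81.
Offset 15: leading byte 0xEF = 11101111 → 3-byte char #5 = EF 8E 89.
Offset 18: leading byte 0xCA = 11001010 → 2-byte char #6 = CA A4.
Offset 20: leading byte 0xF3 = 11110011 → 4-byte char #7 = F3 BB A4 A8.
Offset 24: leading byte 0xE8 = 11101000 → 3-byte char #8 = E8 94 B8.
Offset 27: leading byte 0xE2 = 11100010 → 3-byte char #9 = E2 82 AC.
Leading byte 0xE2 = 11100010 matches 1110xxxx → 3-byte sequence.
Byte 1: 0xE2 = 11100010, payload 0010 (4 bits).
Byte 2: 0x82 = 10000010 (10xxxxxx ✓), payload 000010.
Byte 3: 0xAC = 10101100 (10xxxxxx ✓), payload 101100.
Concatenate: 0010000010101100 = 0x20AC (16 bits → U+20AC).

U+20AC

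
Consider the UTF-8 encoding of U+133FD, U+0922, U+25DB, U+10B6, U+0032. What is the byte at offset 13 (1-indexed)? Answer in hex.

0xB6

1-indexed offset 13 is 0-indexed offset 12.
U+133FD → 4-byte form F0 93 8F BD at offsets 0–3.
U+0922 → 3-byte form E0 A4 A2 at offsets 4–6.
U+25DB → 3-byte form E2 97 9B at offsets 7–9.
U+10B6 → 3-byte form E1 82 B6 at offsets 10–12.
Offset 12 falls in char 4's range; it's byte 3 of E1 82 B6 = 0xB6.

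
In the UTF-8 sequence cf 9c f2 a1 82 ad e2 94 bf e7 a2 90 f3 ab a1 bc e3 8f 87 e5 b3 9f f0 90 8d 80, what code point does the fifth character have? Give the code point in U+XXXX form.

Offset 0: leading byte 0xCF = 11001111 → 2-byte char #1 = CF 9C.
Offset 2: leading byte 0xF2 = 11110010 → 4-byte char #2 = F2 A1 82 AD.
Offset 6: leading byte 0xE2 = 11100010 → 3-byte char #3 = E2 94 BF.
Offset 9: leading byte 0xE7 = 11100111 → 3-byte char #4 = E7 A2 90.
Offset 12: leading byte 0xF3 = 11110011 → 4-byte char #5 = F3 AB A1 BC.
Leading byte 0xF3 = 11110011 matches 11110xxx → 4-byte sequence.
Byte 1: 0xF3 = 11110011, payload 011 (3 bits).
Byte 2: 0xAB = 10101011 (10xxxxxx ✓), payload 101011.
Byte 3: 0xA1 = 10100001 (10xxxxxx ✓), payload 100001.
Byte 4: 0xBC = 10111100 (10xxxxxx ✓), payload 111100.
Concatenate: 011101011100001111100 = 0xEB87C (21 bits → U+EB87C).

U+EB87C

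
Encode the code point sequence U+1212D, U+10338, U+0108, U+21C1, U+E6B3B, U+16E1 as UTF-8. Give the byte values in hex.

F0 92 84 AD F0 90 8C B8 C4 88 E2 87 81 F3 A6 AC BB E1 9B A1

U+1212D: 4-byte form → F0 92 84 AD.
U+10338: 4-byte form → F0 90 8C B8.
U+0108: 2-byte form → C4 88.
U+21C1: 3-byte form → E2 87 81.
U+E6B3B: 4-byte form → F3 A6 AC BB.
U+16E1: 3-byte form → E1 9B A1.
Concatenated (20 bytes): F0 92 84 AD F0 90 8C B8 C4 88 E2 87 81 F3 A6 AC BB E1 9B A1.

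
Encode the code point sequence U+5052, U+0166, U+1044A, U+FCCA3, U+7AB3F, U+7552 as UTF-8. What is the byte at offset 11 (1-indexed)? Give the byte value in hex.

1-indexed offset 11 is 0-indexed offset 10.
U+5052 → 3-byte form E5 81 92 at offsets 0–2.
U+0166 → 2-byte form C5 A6 at offsets 3–4.
U+1044A → 4-byte form F0 90 91 8A at offsets 5–8.
U+FCCA3 → 4-byte form F3 BC B2 A3 at offsets 9–12.
Offset 10 falls in char 4's range; it's byte 2 of F3 BC B2 A3 = 0xBC.

0xBC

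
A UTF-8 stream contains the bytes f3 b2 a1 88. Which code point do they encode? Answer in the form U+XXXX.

U+F2848

Leading byte 0xF3 = 11110011 matches 11110xxx → 4-byte sequence.
Byte 1: 0xF3 = 11110011, payload 011 (3 bits).
Byte 2: 0xB2 = 10110010 (10xxxxxx ✓), payload 110010.
Byte 3: 0xA1 = 10100001 (10xxxxxx ✓), payload 100001.
Byte 4: 0x88 = 10001000 (10xxxxxx ✓), payload 001000.
Concatenate: 011110010100001001000 = 0xF2848 (21 bits → U+F2848).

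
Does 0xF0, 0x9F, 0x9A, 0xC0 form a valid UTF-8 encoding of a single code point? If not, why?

invalid (non-continuation byte where continuation expected)

Leading byte 0xF0 = 11110000 → 4-byte form.
Byte 4 is 0xC0 = 11000000, which is not 10xxxxxx — expected a continuation byte.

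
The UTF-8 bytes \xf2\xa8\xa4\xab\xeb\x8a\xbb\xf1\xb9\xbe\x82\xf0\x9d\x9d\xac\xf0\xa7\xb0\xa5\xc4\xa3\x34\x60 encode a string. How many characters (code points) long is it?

8

Byte at offset 0: 0xF2 = 11110010 → 4-byte char (#1). Advance 4.
Byte at offset 4: 0xEB = 11101011 → 3-byte char (#2). Advance 3.
Byte at offset 7: 0xF1 = 11110001 → 4-byte char (#3). Advance 4.
Byte at offset 11: 0xF0 = 11110000 → 4-byte char (#4). Advance 4.
Byte at offset 15: 0xF0 = 11110000 → 4-byte char (#5). Advance 4.
Byte at offset 19: 0xC4 = 11000100 → 2-byte char (#6). Advance 2.
Byte at offset 21: 0x34 = 00110100 → 1-byte char (#7). Advance 1.
Byte at offset 22: 0x60 = 01100000 → 1-byte char (#8). Advance 1.
Reached end at offset 23 after 8 code points.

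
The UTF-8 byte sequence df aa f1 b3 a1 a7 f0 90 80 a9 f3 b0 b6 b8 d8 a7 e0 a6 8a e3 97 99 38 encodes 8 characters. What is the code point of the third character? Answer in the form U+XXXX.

U+10029

Offset 0: leading byte 0xDF = 11011111 → 2-byte char #1 = DF AA.
Offset 2: leading byte 0xF1 = 11110001 → 4-byte char #2 = F1 B3 A1 A7.
Offset 6: leading byte 0xF0 = 11110000 → 4-byte char #3 = F0 90 80 A9.
Leading byte 0xF0 = 11110000 matches 11110xxx → 4-byte sequence.
Byte 1: 0xF0 = 11110000, payload 000 (3 bits).
Byte 2: 0x90 = 10010000 (10xxxxxx ✓), payload 010000.
Byte 3: 0x80 = 10000000 (10xxxxxx ✓), payload 000000.
Byte 4: 0xA9 = 10101001 (10xxxxxx ✓), payload 101001.
Concatenate: 000010000000000101001 = 0x10029 (21 bits → U+10029).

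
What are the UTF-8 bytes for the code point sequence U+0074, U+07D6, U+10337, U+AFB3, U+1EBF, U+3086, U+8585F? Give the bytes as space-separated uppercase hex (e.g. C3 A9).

U+0074: 1-byte form → 74.
U+07D6: 2-byte form → DF 96.
U+10337: 4-byte form → F0 90 8C B7.
U+AFB3: 3-byte form → EA BE B3.
U+1EBF: 3-byte form → E1 BA BF.
U+3086: 3-byte form → E3 82 86.
U+8585F: 4-byte form → F2 85 A1 9F.
Concatenated (20 bytes): 74 DF 96 F0 90 8C B7 EA BE B3 E1 BA BF E3 82 86 F2 85 A1 9F.

74 DF 96 F0 90 8C B7 EA BE B3 E1 BA BF E3 82 86 F2 85 A1 9F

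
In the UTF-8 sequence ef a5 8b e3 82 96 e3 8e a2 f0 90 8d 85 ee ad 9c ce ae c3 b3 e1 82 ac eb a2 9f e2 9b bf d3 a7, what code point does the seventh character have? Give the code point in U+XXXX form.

Offset 0: leading byte 0xEF = 11101111 → 3-byte char #1 = EF A5 8B.
Offset 3: leading byte 0xE3 = 11100011 → 3-byte char #2 = E3 82 96.
Offset 6: leading byte 0xE3 = 11100011 → 3-byte char #3 = E3 8E A2.
Offset 9: leading byte 0xF0 = 11110000 → 4-byte char #4 = F0 90 8D 85.
Offset 13: leading byte 0xEE = 11101110 → 3-byte char #5 = EE AD 9C.
Offset 16: leading byte 0xCE = 11001110 → 2-byte char #6 = CE AE.
Offset 18: leading byte 0xC3 = 11000011 → 2-byte char #7 = C3 B3.
Leading byte 0xC3 = 11000011 matches 110xxxxx → 2-byte sequence.
Byte 1: 0xC3 = 11000011, payload 00011 (5 bits).
Byte 2: 0xB3 = 10110011 (10xxxxxx ✓), payload 110011.
Concatenate: 00011110011 = 0xF3 (11 bits → U+00F3).

U+00F3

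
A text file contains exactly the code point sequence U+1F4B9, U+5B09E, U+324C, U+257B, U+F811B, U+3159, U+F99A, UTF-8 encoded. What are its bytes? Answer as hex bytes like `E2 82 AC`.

F0 9F 92 B9 F1 9B 82 9E E3 89 8C E2 95 BB F3 B8 84 9B E3 85 99 EF A6 9A

U+1F4B9: 4-byte form → F0 9F 92 B9.
U+5B09E: 4-byte form → F1 9B 82 9E.
U+324C: 3-byte form → E3 89 8C.
U+257B: 3-byte form → E2 95 BB.
U+F811B: 4-byte form → F3 B8 84 9B.
U+3159: 3-byte form → E3 85 99.
U+F99A: 3-byte form → EF A6 9A.
Concatenated (24 bytes): F0 9F 92 B9 F1 9B 82 9E E3 89 8C E2 95 BB F3 B8 84 9B E3 85 99 EF A6 9A.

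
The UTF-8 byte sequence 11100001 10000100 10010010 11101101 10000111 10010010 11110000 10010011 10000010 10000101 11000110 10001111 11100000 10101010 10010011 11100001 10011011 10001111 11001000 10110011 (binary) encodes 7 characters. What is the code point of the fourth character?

U+018F

Offset 0: leading byte 0xE1 = 11100001 → 3-byte char #1 = E1 84 92.
Offset 3: leading byte 0xED = 11101101 → 3-byte char #2 = ED 87 92.
Offset 6: leading byte 0xF0 = 11110000 → 4-byte char #3 = F0 93 82 85.
Offset 10: leading byte 0xC6 = 11000110 → 2-byte char #4 = C6 8F.
Leading byte 0xC6 = 11000110 matches 110xxxxx → 2-byte sequence.
Byte 1: 0xC6 = 11000110, payload 00110 (5 bits).
Byte 2: 0x8F = 10001111 (10xxxxxx ✓), payload 001111.
Concatenate: 00110001111 = 0x18F (11 bits → U+018F).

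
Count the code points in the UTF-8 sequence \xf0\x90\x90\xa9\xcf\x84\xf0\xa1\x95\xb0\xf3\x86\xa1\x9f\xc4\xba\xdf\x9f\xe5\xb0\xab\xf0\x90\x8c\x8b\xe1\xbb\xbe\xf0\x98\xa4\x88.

Byte at offset 0: 0xF0 = 11110000 → 4-byte char (#1). Advance 4.
Byte at offset 4: 0xCF = 11001111 → 2-byte char (#2). Advance 2.
Byte at offset 6: 0xF0 = 11110000 → 4-byte char (#3). Advance 4.
Byte at offset 10: 0xF3 = 11110011 → 4-byte char (#4). Advance 4.
Byte at offset 14: 0xC4 = 11000100 → 2-byte char (#5). Advance 2.
Byte at offset 16: 0xDF = 11011111 → 2-byte char (#6). Advance 2.
Byte at offset 18: 0xE5 = 11100101 → 3-byte char (#7). Advance 3.
Byte at offset 21: 0xF0 = 11110000 → 4-byte char (#8). Advance 4.
Byte at offset 25: 0xE1 = 11100001 → 3-byte char (#9). Advance 3.
Byte at offset 28: 0xF0 = 11110000 → 4-byte char (#10). Advance 4.
Reached end at offset 32 after 10 code points.

10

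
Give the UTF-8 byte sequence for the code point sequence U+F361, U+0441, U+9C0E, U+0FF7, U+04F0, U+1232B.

EF 8D A1 D1 81 E9 B0 8E E0 BF B7 D3 B0 F0 92 8C AB

U+F361: 3-byte form → EF 8D A1.
U+0441: 2-byte form → D1 81.
U+9C0E: 3-byte form → E9 B0 8E.
U+0FF7: 3-byte form → E0 BF B7.
U+04F0: 2-byte form → D3 B0.
U+1232B: 4-byte form → F0 92 8C AB.
Concatenated (17 bytes): EF 8D A1 D1 81 E9 B0 8E E0 BF B7 D3 B0 F0 92 8C AB.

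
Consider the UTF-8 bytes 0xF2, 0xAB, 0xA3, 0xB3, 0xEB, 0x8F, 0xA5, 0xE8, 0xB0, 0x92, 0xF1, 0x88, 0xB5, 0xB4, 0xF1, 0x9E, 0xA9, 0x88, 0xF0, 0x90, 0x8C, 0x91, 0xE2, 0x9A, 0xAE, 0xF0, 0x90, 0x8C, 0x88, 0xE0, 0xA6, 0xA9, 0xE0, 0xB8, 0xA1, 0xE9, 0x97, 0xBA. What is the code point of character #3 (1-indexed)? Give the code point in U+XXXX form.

U+8C12

Offset 0: leading byte 0xF2 = 11110010 → 4-byte char #1 = F2 AB A3 B3.
Offset 4: leading byte 0xEB = 11101011 → 3-byte char #2 = EB 8F A5.
Offset 7: leading byte 0xE8 = 11101000 → 3-byte char #3 = E8 B0 92.
Leading byte 0xE8 = 11101000 matches 1110xxxx → 3-byte sequence.
Byte 1: 0xE8 = 11101000, payload 1000 (4 bits).
Byte 2: 0xB0 = 10110000 (10xxxxxx ✓), payload 110000.
Byte 3: 0x92 = 10010010 (10xxxxxx ✓), payload 010010.
Concatenate: 1000110000010010 = 0x8C12 (16 bits → U+8C12).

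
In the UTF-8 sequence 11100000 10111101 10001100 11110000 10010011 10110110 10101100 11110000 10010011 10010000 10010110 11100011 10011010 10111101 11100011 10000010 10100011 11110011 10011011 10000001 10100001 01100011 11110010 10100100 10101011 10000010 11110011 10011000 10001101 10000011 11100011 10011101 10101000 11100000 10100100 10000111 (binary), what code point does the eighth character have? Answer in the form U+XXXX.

U+A4AC2

Offset 0: leading byte 0xE0 = 11100000 → 3-byte char #1 = E0 BD 8C.
Offset 3: leading byte 0xF0 = 11110000 → 4-byte char #2 = F0 93 B6 AC.
Offset 7: leading byte 0xF0 = 11110000 → 4-byte char #3 = F0 93 90 96.
Offset 11: leading byte 0xE3 = 11100011 → 3-byte char #4 = E3 9A BD.
Offset 14: leading byte 0xE3 = 11100011 → 3-byte char #5 = E3 82 A3.
Offset 17: leading byte 0xF3 = 11110011 → 4-byte char #6 = F3 9B 81 A1.
Offset 21: leading byte 0x63 = 01100011 → 1-byte char #7 = 63.
Offset 22: leading byte 0xF2 = 11110010 → 4-byte char #8 = F2 A4 AB 82.
Leading byte 0xF2 = 11110010 matches 11110xxx → 4-byte sequence.
Byte 1: 0xF2 = 11110010, payload 010 (3 bits).
Byte 2: 0xA4 = 10100100 (10xxxxxx ✓), payload 100100.
Byte 3: 0xAB = 10101011 (10xxxxxx ✓), payload 101011.
Byte 4: 0x82 = 10000010 (10xxxxxx ✓), payload 000010.
Concatenate: 010100100101011000010 = 0xA4AC2 (21 bits → U+A4AC2).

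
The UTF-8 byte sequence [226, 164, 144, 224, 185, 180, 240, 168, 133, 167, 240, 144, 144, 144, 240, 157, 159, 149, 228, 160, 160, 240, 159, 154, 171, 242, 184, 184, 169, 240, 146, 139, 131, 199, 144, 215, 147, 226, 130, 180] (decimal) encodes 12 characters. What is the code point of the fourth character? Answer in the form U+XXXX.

U+10410

Offset 0: leading byte 0xE2 = 11100010 → 3-byte char #1 = E2 A4 90.
Offset 3: leading byte 0xE0 = 11100000 → 3-byte char #2 = E0 B9 B4.
Offset 6: leading byte 0xF0 = 11110000 → 4-byte char #3 = F0 A8 85 A7.
Offset 10: leading byte 0xF0 = 11110000 → 4-byte char #4 = F0 90 90 90.
Leading byte 0xF0 = 11110000 matches 11110xxx → 4-byte sequence.
Byte 1: 0xF0 = 11110000, payload 000 (3 bits).
Byte 2: 0x90 = 10010000 (10xxxxxx ✓), payload 010000.
Byte 3: 0x90 = 10010000 (10xxxxxx ✓), payload 010000.
Byte 4: 0x90 = 10010000 (10xxxxxx ✓), payload 010000.
Concatenate: 000010000010000010000 = 0x10410 (21 bits → U+10410).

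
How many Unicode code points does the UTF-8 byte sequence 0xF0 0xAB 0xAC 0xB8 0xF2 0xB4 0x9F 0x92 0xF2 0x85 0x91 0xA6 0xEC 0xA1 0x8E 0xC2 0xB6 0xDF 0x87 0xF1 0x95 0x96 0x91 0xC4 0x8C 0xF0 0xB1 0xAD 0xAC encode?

Byte at offset 0: 0xF0 = 11110000 → 4-byte char (#1). Advance 4.
Byte at offset 4: 0xF2 = 11110010 → 4-byte char (#2). Advance 4.
Byte at offset 8: 0xF2 = 11110010 → 4-byte char (#3). Advance 4.
Byte at offset 12: 0xEC = 11101100 → 3-byte char (#4). Advance 3.
Byte at offset 15: 0xC2 = 11000010 → 2-byte char (#5). Advance 2.
Byte at offset 17: 0xDF = 11011111 → 2-byte char (#6). Advance 2.
Byte at offset 19: 0xF1 = 11110001 → 4-byte char (#7). Advance 4.
Byte at offset 23: 0xC4 = 11000100 → 2-byte char (#8). Advance 2.
Byte at offset 25: 0xF0 = 11110000 → 4-byte char (#9). Advance 4.
Reached end at offset 29 after 9 code points.

9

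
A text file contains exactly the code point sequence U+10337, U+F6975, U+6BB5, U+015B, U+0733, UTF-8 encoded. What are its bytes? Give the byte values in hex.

F0 90 8C B7 F3 B6 A5 B5 E6 AE B5 C5 9B DC B3

U+10337: 4-byte form → F0 90 8C B7.
U+F6975: 4-byte form → F3 B6 A5 B5.
U+6BB5: 3-byte form → E6 AE B5.
U+015B: 2-byte form → C5 9B.
U+0733: 2-byte form → DC B3.
Concatenated (15 bytes): F0 90 8C B7 F3 B6 A5 B5 E6 AE B5 C5 9B DC B3.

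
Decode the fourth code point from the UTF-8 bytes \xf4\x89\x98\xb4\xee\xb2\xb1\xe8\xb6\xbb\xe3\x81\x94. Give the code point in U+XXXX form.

U+3054

Offset 0: leading byte 0xF4 = 11110100 → 4-byte char #1 = F4 89 98 B4.
Offset 4: leading byte 0xEE = 11101110 → 3-byte char #2 = EE B2 B1.
Offset 7: leading byte 0xE8 = 11101000 → 3-byte char #3 = E8 B6 BB.
Offset 10: leading byte 0xE3 = 11100011 → 3-byte char #4 = E3 81 94.
Leading byte 0xE3 = 11100011 matches 1110xxxx → 3-byte sequence.
Byte 1: 0xE3 = 11100011, payload 0011 (4 bits).
Byte 2: 0x81 = 10000001 (10xxxxxx ✓), payload 000001.
Byte 3: 0x94 = 10010100 (10xxxxxx ✓), payload 010100.
Concatenate: 0011000001010100 = 0x3054 (16 bits → U+3054).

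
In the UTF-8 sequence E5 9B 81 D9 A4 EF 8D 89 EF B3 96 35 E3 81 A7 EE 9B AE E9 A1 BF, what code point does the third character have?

Offset 0: leading byte 0xE5 = 11100101 → 3-byte char #1 = E5 9B 81.
Offset 3: leading byte 0xD9 = 11011001 → 2-byte char #2 = D9 A4.
Offset 5: leading byte 0xEF = 11101111 → 3-byte char #3 = EF 8D 89.
Leading byte 0xEF = 11101111 matches 1110xxxx → 3-byte sequence.
Byte 1: 0xEF = 11101111, payload 1111 (4 bits).
Byte 2: 0x8D = 10001101 (10xxxxxx ✓), payload 001101.
Byte 3: 0x89 = 10001001 (10xxxxxx ✓), payload 001001.
Concatenate: 1111001101001001 = 0xF349 (16 bits → U+F349).

U+F349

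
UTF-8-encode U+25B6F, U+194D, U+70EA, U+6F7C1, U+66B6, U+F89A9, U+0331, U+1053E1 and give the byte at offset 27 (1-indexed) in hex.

0xA1

1-indexed offset 27 is 0-indexed offset 26.
U+25B6F → 4-byte form F0 A5 AD AF at offsets 0–3.
U+194D → 3-byte form E1 A5 8D at offsets 4–6.
U+70EA → 3-byte form E7 83 AA at offsets 7–9.
U+6F7C1 → 4-byte form F1 AF 9F 81 at offsets 10–13.
U+66B6 → 3-byte form E6 9A B6 at offsets 14–16.
U+F89A9 → 4-byte form F3 B8 A6 A9 at offsets 17–20.
U+0331 → 2-byte form CC B1 at offsets 21–22.
U+1053E1 → 4-byte form F4 85 8F A1 at offsets 23–26.
Offset 26 falls in char 8's range; it's byte 4 of F4 85 8F A1 = 0xA1.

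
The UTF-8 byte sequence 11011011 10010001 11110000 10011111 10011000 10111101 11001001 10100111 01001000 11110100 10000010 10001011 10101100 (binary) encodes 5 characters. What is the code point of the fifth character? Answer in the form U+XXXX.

U+1022EC

Offset 0: leading byte 0xDB = 11011011 → 2-byte char #1 = DB 91.
Offset 2: leading byte 0xF0 = 11110000 → 4-byte char #2 = F0 9F 98 BD.
Offset 6: leading byte 0xC9 = 11001001 → 2-byte char #3 = C9 A7.
Offset 8: leading byte 0x48 = 01001000 → 1-byte char #4 = 48.
Offset 9: leading byte 0xF4 = 11110100 → 4-byte char #5 = F4 82 8B AC.
Leading byte 0xF4 = 11110100 matches 11110xxx → 4-byte sequence.
Byte 1: 0xF4 = 11110100, payload 100 (3 bits).
Byte 2: 0x82 = 10000010 (10xxxxxx ✓), payload 000010.
Byte 3: 0x8B = 10001011 (10xxxxxx ✓), payload 001011.
Byte 4: 0xAC = 10101100 (10xxxxxx ✓), payload 101100.
Concatenate: 100000010001011101100 = 0x1022EC (21 bits → U+1022EC).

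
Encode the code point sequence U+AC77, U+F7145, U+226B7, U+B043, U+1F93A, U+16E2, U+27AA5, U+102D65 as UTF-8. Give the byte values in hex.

EA B1 B7 F3 B7 85 85 F0 A2 9A B7 EB 81 83 F0 9F A4 BA E1 9B A2 F0 A7 AA A5 F4 82 B5 A5

U+AC77: 3-byte form → EA B1 B7.
U+F7145: 4-byte form → F3 B7 85 85.
U+226B7: 4-byte form → F0 A2 9A B7.
U+B043: 3-byte form → EB 81 83.
U+1F93A: 4-byte form → F0 9F A4 BA.
U+16E2: 3-byte form → E1 9B A2.
U+27AA5: 4-byte form → F0 A7 AA A5.
U+102D65: 4-byte form → F4 82 B5 A5.
Concatenated (29 bytes): EA B1 B7 F3 B7 85 85 F0 A2 9A B7 EB 81 83 F0 9F A4 BA E1 9B A2 F0 A7 AA A5 F4 82 B5 A5.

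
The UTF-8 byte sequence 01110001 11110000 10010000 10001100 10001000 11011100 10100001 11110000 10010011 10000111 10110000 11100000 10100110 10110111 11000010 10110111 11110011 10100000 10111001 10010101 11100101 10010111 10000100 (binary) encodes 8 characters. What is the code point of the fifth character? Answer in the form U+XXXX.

Offset 0: leading byte 0x71 = 01110001 → 1-byte char #1 = 71.
Offset 1: leading byte 0xF0 = 11110000 → 4-byte char #2 = F0 90 8C 88.
Offset 5: leading byte 0xDC = 11011100 → 2-byte char #3 = DC A1.
Offset 7: leading byte 0xF0 = 11110000 → 4-byte char #4 = F0 93 87 B0.
Offset 11: leading byte 0xE0 = 11100000 → 3-byte char #5 = E0 A6 B7.
Leading byte 0xE0 = 11100000 matches 1110xxxx → 3-byte sequence.
Byte 1: 0xE0 = 11100000, payload 0000 (4 bits).
Byte 2: 0xA6 = 10100110 (10xxxxxx ✓), payload 100110.
Byte 3: 0xB7 = 10110111 (10xxxxxx ✓), payload 110111.
Concatenate: 0000100110110111 = 0x9B7 (16 bits → U+09B7).

U+09B7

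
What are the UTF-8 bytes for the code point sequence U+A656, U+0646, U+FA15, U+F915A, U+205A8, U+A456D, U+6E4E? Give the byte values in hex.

EA 99 96 D9 86 EF A8 95 F3 B9 85 9A F0 A0 96 A8 F2 A4 95 AD E6 B9 8E

U+A656: 3-byte form → EA 99 96.
U+0646: 2-byte form → D9 86.
U+FA15: 3-byte form → EF A8 95.
U+F915A: 4-byte form → F3 B9 85 9A.
U+205A8: 4-byte form → F0 A0 96 A8.
U+A456D: 4-byte form → F2 A4 95 AD.
U+6E4E: 3-byte form → E6 B9 8E.
Concatenated (23 bytes): EA 99 96 D9 86 EF A8 95 F3 B9 85 9A F0 A0 96 A8 F2 A4 95 AD E6 B9 8E.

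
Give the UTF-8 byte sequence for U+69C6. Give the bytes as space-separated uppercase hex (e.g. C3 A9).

E6 A7 86

U+69C6 = 0x69C6 = 27078 decimal. In range U+0800–U+FFFF → 3-byte form: 1110xxxx 10xxxxxx 10xxxxxx.
Binary (16 bits): 0110100111000110.
Split 4+6+6: 0110 | 100111 | 000110.
Byte 1: 11100110 = 0xE6.
Byte 2: 10100111 = 0xA7.
Byte 3: 10000110 = 0x86.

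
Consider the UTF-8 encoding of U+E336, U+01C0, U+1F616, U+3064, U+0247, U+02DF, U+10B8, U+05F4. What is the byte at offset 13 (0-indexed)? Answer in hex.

U+E336 → 3-byte form EE 8C B6 at offsets 0–2.
U+01C0 → 2-byte form C7 80 at offsets 3–4.
U+1F616 → 4-byte form F0 9F 98 96 at offsets 5–8.
U+3064 → 3-byte form E3 81 A4 at offsets 9–11.
U+0247 → 2-byte form C9 87 at offsets 12–13.
Offset 13 falls in char 5's range; it's byte 2 of C9 87 = 0x87.

0x87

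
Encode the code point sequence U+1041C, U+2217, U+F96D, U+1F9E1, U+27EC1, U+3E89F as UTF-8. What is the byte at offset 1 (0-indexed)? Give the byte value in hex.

U+1041C → 4-byte form F0 90 90 9C at offsets 0–3.
Offset 1 falls in char 1's range; it's byte 2 of F0 90 90 9C = 0x90.

0x90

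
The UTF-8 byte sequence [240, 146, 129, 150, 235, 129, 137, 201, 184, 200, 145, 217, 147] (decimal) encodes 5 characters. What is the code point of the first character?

Offset 0: leading byte 0xF0 = 11110000 → 4-byte char #1 = F0 92 81 96.
Leading byte 0xF0 = 11110000 matches 11110xxx → 4-byte sequence.
Byte 1: 0xF0 = 11110000, payload 000 (3 bits).
Byte 2: 0x92 = 10010010 (10xxxxxx ✓), payload 010010.
Byte 3: 0x81 = 10000001 (10xxxxxx ✓), payload 000001.
Byte 4: 0x96 = 10010110 (10xxxxxx ✓), payload 010110.
Concatenate: 000010010000001010110 = 0x12056 (21 bits → U+12056).

U+12056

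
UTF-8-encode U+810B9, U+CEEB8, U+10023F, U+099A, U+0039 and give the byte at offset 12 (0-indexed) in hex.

U+810B9 → 4-byte form F2 81 82 B9 at offsets 0–3.
U+CEEB8 → 4-byte form F3 8E BA B8 at offsets 4–7.
U+10023F → 4-byte form F4 80 88 BF at offsets 8–11.
U+099A → 3-byte form E0 A6 9A at offsets 12–14.
Offset 12 falls in char 4's range; it's byte 1 of E0 A6 9A = 0xE0.

0xE0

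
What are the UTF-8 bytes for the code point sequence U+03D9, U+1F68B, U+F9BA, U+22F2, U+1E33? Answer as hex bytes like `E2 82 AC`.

U+03D9: 2-byte form → CF 99.
U+1F68B: 4-byte form → F0 9F 9A 8B.
U+F9BA: 3-byte form → EF A6 BA.
U+22F2: 3-byte form → E2 8B B2.
U+1E33: 3-byte form → E1 B8 B3.
Concatenated (15 bytes): CF 99 F0 9F 9A 8B EF A6 BA E2 8B B2 E1 B8 B3.

CF 99 F0 9F 9A 8B EF A6 BA E2 8B B2 E1 B8 B3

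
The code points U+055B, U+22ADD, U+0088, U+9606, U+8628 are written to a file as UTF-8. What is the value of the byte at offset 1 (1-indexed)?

0xD5

1-indexed offset 1 is 0-indexed offset 0.
U+055B → 2-byte form D5 9B at offsets 0–1.
Offset 0 falls in char 1's range; it's byte 1 of D5 9B = 0xD5.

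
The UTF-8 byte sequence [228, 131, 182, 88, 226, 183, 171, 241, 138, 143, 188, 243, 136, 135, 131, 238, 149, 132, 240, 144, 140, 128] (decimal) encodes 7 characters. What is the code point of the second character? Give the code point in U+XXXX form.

U+0058

Offset 0: leading byte 0xE4 = 11100100 → 3-byte char #1 = E4 83 B6.
Offset 3: leading byte 0x58 = 01011000 → 1-byte char #2 = 58.
Leading byte 0x58 = 01011000 matches 0xxxxxxx → 1-byte sequence.
Byte 1: 0x58 = 01011000, payload 1011000 (7 bits).
Concatenate: 1011000 = 0x58 (7 bits → U+0058).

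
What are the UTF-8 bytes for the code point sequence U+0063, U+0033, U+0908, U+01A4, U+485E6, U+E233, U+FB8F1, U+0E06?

63 33 E0 A4 88 C6 A4 F1 88 97 A6 EE 88 B3 F3 BB A3 B1 E0 B8 86

U+0063: 1-byte form → 63.
U+0033: 1-byte form → 33.
U+0908: 3-byte form → E0 A4 88.
U+01A4: 2-byte form → C6 A4.
U+485E6: 4-byte form → F1 88 97 A6.
U+E233: 3-byte form → EE 88 B3.
U+FB8F1: 4-byte form → F3 BB A3 B1.
U+0E06: 3-byte form → E0 B8 86.
Concatenated (21 bytes): 63 33 E0 A4 88 C6 A4 F1 88 97 A6 EE 88 B3 F3 BB A3 B1 E0 B8 86.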